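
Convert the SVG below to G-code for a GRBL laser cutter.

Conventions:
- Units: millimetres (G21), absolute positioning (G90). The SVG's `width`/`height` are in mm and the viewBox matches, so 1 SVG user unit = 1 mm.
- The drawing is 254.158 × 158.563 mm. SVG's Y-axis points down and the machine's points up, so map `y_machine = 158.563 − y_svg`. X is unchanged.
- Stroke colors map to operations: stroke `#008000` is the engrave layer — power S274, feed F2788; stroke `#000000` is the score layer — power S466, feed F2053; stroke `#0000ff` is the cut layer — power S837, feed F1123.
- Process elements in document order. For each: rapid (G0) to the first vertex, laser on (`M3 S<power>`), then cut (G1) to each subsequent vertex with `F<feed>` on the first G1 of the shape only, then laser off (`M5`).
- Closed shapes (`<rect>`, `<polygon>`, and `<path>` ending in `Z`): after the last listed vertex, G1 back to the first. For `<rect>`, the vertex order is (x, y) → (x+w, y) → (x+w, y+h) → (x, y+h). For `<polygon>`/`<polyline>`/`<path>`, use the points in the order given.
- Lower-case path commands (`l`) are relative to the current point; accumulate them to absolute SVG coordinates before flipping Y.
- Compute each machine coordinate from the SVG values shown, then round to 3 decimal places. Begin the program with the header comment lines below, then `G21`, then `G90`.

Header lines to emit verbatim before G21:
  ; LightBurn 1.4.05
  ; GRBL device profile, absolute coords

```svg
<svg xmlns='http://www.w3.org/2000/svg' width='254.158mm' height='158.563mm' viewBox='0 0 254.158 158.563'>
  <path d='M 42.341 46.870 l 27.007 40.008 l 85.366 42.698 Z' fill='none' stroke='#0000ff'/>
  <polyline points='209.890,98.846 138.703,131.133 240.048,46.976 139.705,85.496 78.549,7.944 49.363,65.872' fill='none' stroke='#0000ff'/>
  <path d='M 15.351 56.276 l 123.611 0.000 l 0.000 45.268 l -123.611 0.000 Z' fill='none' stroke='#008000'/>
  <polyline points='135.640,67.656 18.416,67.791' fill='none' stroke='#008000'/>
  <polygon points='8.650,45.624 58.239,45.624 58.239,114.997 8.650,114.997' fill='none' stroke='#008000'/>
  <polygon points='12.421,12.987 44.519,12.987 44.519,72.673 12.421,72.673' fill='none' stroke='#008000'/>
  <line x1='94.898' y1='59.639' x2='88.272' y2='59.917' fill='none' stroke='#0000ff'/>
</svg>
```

1 u = 1 mm; y_m = 158.563 − y.

[1] `<path>` closed polygon, #0000ff→cut S837 F1123: (42.341,111.693) → (69.348,71.685) → (154.714,28.987) → (42.341,111.693) (closed)

[2] `<polyline>` open polyline, #0000ff→cut S837 F1123: (209.890,59.717) → (138.703,27.430) → (240.048,111.587) → (139.705,73.067) → (78.549,150.619) → (49.363,92.691)

[3] `<path>` rectangle, #008000→engrave S274 F2788: (15.351,102.287) → (138.962,102.287) → (138.962,57.019) → (15.351,57.019) → (15.351,102.287) (closed)

[4] `<polyline>` line segment, #008000→engrave S274 F2788: (135.640,90.907) → (18.416,90.772)

[5] `<polygon>` rectangle, #008000→engrave S274 F2788: (8.650,112.939) → (58.239,112.939) → (58.239,43.566) → (8.650,43.566) → (8.650,112.939) (closed)

[6] `<polygon>` rectangle, #008000→engrave S274 F2788: (12.421,145.576) → (44.519,145.576) → (44.519,85.890) → (12.421,85.890) → (12.421,145.576) (closed)

[7] `<line>` line segment, #0000ff→cut S837 F1123: (94.898,98.924) → (88.272,98.646)

; LightBurn 1.4.05
; GRBL device profile, absolute coords
G21
G90
G0 X42.341 Y111.693
M3 S837
G1 X69.348 Y71.685 F1123
G1 X154.714 Y28.987
G1 X42.341 Y111.693
M5
G0 X209.890 Y59.717
M3 S837
G1 X138.703 Y27.430 F1123
G1 X240.048 Y111.587
G1 X139.705 Y73.067
G1 X78.549 Y150.619
G1 X49.363 Y92.691
M5
G0 X15.351 Y102.287
M3 S274
G1 X138.962 Y102.287 F2788
G1 X138.962 Y57.019
G1 X15.351 Y57.019
G1 X15.351 Y102.287
M5
G0 X135.640 Y90.907
M3 S274
G1 X18.416 Y90.772 F2788
M5
G0 X8.650 Y112.939
M3 S274
G1 X58.239 Y112.939 F2788
G1 X58.239 Y43.566
G1 X8.650 Y43.566
G1 X8.650 Y112.939
M5
G0 X12.421 Y145.576
M3 S274
G1 X44.519 Y145.576 F2788
G1 X44.519 Y85.890
G1 X12.421 Y85.890
G1 X12.421 Y145.576
M5
G0 X94.898 Y98.924
M3 S837
G1 X88.272 Y98.646 F1123
M5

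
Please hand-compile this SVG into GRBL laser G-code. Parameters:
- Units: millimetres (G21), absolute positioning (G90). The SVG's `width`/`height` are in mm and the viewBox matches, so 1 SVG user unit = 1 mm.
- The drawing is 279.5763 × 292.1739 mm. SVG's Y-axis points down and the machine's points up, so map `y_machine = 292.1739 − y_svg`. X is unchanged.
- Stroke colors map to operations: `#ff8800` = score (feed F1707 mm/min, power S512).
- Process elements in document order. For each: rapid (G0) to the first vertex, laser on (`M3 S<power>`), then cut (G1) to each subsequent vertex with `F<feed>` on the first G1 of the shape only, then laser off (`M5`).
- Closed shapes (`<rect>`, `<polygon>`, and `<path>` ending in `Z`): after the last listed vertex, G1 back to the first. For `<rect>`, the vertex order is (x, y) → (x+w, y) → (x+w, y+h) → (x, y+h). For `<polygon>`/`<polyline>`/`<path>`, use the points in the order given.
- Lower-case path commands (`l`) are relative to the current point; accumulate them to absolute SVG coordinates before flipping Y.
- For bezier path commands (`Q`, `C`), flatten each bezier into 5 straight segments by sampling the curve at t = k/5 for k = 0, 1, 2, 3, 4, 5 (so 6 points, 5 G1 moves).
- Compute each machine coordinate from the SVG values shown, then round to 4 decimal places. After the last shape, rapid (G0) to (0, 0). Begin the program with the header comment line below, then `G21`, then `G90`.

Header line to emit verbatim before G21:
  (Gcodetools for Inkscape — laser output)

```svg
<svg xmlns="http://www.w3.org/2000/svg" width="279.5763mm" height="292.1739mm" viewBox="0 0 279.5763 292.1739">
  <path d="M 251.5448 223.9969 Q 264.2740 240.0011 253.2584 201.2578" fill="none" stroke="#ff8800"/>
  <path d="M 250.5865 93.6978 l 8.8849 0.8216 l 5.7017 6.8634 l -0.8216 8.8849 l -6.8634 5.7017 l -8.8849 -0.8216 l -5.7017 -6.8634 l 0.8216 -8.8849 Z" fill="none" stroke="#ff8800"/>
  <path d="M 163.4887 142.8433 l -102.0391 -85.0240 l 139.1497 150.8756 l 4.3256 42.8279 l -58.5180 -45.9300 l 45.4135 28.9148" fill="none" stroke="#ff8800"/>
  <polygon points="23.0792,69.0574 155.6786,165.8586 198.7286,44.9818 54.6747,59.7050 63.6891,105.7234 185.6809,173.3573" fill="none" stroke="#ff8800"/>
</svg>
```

Since the viewBox matches the mm dimensions, user units are millimetres directly. The only transform is the Y-flip y_m = 292.1739 − y_svg.

Shape 1 is a quadratic bezier drawn with `<path>`. Its stroke #ff8800 means score at S512, F1707. After flipping Y the toolpath is (251.5448,68.1770) → (255.6867,63.9652) → (257.9290,64.1332) → (258.2717,68.6811) → (256.7148,77.6087) → (253.2584,90.9161).

Shape 2 is a regular polygon drawn with `<path>`. Its stroke #ff8800 means score at S512, F1707. After flipping Y the toolpath is (250.5865,198.4761) → (259.4714,197.6545) → (265.1731,190.7911) → (264.3515,181.9062) → (257.4881,176.2045) → (248.6032,177.0261) → (242.9015,183.8895) → (243.7231,192.7744) → (250.5865,198.4761), returning to the start.

Shape 3 is a open polyline drawn with `<path>`. Its stroke #ff8800 means score at S512, F1707. After flipping Y the toolpath is (163.4887,149.3306) → (61.4496,234.3546) → (200.5993,83.4790) → (204.9249,40.6511) → (146.4069,86.5811) → (191.8204,57.6663).

Shape 4 is a closed polygon drawn with `<polygon>`. Its stroke #ff8800 means score at S512, F1707. After flipping Y the toolpath is (23.0792,223.1165) → (155.6786,126.3153) → (198.7286,247.1921) → (54.6747,232.4689) → (63.6891,186.4505) → (185.6809,118.8166) → (23.0792,223.1165), returning to the start.

(Gcodetools for Inkscape — laser output)
G21
G90
G0 X251.5448 Y68.1770
M3 S512
G1 X255.6867 Y63.9652 F1707
G1 X257.9290 Y64.1332
G1 X258.2717 Y68.6811
G1 X256.7148 Y77.6087
G1 X253.2584 Y90.9161
M5
G0 X250.5865 Y198.4761
M3 S512
G1 X259.4714 Y197.6545 F1707
G1 X265.1731 Y190.7911
G1 X264.3515 Y181.9062
G1 X257.4881 Y176.2045
G1 X248.6032 Y177.0261
G1 X242.9015 Y183.8895
G1 X243.7231 Y192.7744
G1 X250.5865 Y198.4761
M5
G0 X163.4887 Y149.3306
M3 S512
G1 X61.4496 Y234.3546 F1707
G1 X200.5993 Y83.4790
G1 X204.9249 Y40.6511
G1 X146.4069 Y86.5811
G1 X191.8204 Y57.6663
M5
G0 X23.0792 Y223.1165
M3 S512
G1 X155.6786 Y126.3153 F1707
G1 X198.7286 Y247.1921
G1 X54.6747 Y232.4689
G1 X63.6891 Y186.4505
G1 X185.6809 Y118.8166
G1 X23.0792 Y223.1165
M5
G0 X0.0000 Y0.0000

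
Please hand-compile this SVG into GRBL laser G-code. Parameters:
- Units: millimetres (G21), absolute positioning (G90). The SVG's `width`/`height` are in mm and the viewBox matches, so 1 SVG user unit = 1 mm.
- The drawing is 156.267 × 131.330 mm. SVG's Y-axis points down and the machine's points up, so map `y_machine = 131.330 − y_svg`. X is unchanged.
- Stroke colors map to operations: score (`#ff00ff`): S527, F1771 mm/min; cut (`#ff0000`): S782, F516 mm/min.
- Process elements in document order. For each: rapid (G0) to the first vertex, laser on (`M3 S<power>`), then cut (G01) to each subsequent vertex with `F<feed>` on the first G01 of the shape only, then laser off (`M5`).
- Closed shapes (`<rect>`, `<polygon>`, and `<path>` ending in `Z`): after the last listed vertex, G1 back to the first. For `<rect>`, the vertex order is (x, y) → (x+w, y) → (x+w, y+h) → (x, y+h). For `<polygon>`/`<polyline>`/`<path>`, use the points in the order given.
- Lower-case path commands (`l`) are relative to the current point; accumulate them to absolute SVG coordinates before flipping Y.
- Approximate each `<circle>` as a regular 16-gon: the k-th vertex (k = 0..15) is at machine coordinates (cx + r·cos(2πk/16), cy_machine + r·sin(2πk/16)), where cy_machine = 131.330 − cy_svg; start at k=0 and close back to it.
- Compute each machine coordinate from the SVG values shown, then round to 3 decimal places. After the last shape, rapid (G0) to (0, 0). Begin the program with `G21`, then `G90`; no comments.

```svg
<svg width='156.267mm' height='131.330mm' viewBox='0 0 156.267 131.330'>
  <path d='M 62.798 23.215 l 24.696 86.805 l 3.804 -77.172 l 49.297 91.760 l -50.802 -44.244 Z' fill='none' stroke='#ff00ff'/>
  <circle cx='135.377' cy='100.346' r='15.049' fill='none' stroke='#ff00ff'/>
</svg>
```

1 u = 1 mm; y_m = 131.330 − y.

[1] `<path>` closed polygon, #ff00ff→score S527 F1771: (62.798,108.115) → (87.494,21.310) → (91.298,98.482) → (140.595,6.722) → (89.793,50.966) → (62.798,108.115) (closed)

[2] `<circle>` circle, #ff00ff→score S527 F1771: (150.426,30.984) → (149.280,36.743) → (146.018,41.625) → (141.136,44.887) → (135.377,46.033) → (129.618,44.887) → (124.736,41.625) → (121.474,36.743) → (120.328,30.984) → (121.474,25.225) → (124.736,20.343) → (129.618,17.081) → (135.377,15.935) → (141.136,17.081) → (146.018,20.343) → (149.280,25.225) → (150.426,30.984) (closed)

G21
G90
G0 X62.798 Y108.115
M3 S527
G01 X87.494 Y21.310 F1771
G01 X91.298 Y98.482
G01 X140.595 Y6.722
G01 X89.793 Y50.966
G01 X62.798 Y108.115
M5
G0 X150.426 Y30.984
M3 S527
G01 X149.280 Y36.743 F1771
G01 X146.018 Y41.625
G01 X141.136 Y44.887
G01 X135.377 Y46.033
G01 X129.618 Y44.887
G01 X124.736 Y41.625
G01 X121.474 Y36.743
G01 X120.328 Y30.984
G01 X121.474 Y25.225
G01 X124.736 Y20.343
G01 X129.618 Y17.081
G01 X135.377 Y15.935
G01 X141.136 Y17.081
G01 X146.018 Y20.343
G01 X149.280 Y25.225
G01 X150.426 Y30.984
M5
G0 X0.000 Y0.000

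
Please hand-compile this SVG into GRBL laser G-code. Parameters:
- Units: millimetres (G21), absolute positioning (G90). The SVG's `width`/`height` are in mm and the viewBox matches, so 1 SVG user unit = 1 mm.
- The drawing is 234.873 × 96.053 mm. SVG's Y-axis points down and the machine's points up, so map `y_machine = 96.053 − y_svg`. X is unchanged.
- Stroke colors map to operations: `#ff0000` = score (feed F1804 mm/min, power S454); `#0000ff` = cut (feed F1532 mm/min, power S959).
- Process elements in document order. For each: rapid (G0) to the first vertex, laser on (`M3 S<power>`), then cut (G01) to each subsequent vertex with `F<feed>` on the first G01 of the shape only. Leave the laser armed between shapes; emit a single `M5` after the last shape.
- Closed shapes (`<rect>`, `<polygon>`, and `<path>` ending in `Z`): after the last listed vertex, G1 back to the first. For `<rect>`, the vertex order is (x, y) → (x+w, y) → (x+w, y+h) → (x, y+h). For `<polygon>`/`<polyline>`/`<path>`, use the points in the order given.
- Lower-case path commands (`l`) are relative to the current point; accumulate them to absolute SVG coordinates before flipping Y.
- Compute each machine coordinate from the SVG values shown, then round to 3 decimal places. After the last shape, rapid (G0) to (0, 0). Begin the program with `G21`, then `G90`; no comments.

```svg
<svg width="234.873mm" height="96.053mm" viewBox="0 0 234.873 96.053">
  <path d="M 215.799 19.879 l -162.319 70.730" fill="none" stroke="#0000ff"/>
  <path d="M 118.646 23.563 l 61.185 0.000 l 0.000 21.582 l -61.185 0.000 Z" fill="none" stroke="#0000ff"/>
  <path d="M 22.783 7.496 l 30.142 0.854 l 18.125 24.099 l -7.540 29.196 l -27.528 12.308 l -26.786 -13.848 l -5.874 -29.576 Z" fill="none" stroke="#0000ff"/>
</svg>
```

G21
G90
G0 X215.799 Y76.174
M3 S959
G01 X53.480 Y5.444 F1532
G0 X118.646 Y72.490
M3 S959
G01 X179.831 Y72.490 F1532
G01 X179.831 Y50.908
G01 X118.646 Y50.908
G01 X118.646 Y72.490
G0 X22.783 Y88.557
M3 S959
G01 X52.925 Y87.703 F1532
G01 X71.050 Y63.604
G01 X63.510 Y34.408
G01 X35.982 Y22.100
G01 X9.196 Y35.948
G01 X3.322 Y65.524
G01 X22.783 Y88.557
M5
G0 X0.000 Y0.000

Since the viewBox matches the mm dimensions, user units are millimetres directly. The only transform is the Y-flip y_m = 96.053 − y_svg.

Shape 1 is a line segment drawn with `<path>`. Its stroke #0000ff means cut at S959, F1532. After flipping Y the toolpath is (215.799,76.174) → (53.480,5.444).

Shape 2 is a rectangle drawn with `<path>`. Its stroke #0000ff means cut at S959, F1532. After flipping Y the toolpath is (118.646,72.490) → (179.831,72.490) → (179.831,50.908) → (118.646,50.908) → (118.646,72.490), returning to the start.

Shape 3 is a regular polygon drawn with `<path>`. Its stroke #0000ff means cut at S959, F1532. After flipping Y the toolpath is (22.783,88.557) → (52.925,87.703) → (71.050,63.604) → (63.510,34.408) → (35.982,22.100) → (9.196,35.948) → (3.322,65.524) → (22.783,88.557), returning to the start.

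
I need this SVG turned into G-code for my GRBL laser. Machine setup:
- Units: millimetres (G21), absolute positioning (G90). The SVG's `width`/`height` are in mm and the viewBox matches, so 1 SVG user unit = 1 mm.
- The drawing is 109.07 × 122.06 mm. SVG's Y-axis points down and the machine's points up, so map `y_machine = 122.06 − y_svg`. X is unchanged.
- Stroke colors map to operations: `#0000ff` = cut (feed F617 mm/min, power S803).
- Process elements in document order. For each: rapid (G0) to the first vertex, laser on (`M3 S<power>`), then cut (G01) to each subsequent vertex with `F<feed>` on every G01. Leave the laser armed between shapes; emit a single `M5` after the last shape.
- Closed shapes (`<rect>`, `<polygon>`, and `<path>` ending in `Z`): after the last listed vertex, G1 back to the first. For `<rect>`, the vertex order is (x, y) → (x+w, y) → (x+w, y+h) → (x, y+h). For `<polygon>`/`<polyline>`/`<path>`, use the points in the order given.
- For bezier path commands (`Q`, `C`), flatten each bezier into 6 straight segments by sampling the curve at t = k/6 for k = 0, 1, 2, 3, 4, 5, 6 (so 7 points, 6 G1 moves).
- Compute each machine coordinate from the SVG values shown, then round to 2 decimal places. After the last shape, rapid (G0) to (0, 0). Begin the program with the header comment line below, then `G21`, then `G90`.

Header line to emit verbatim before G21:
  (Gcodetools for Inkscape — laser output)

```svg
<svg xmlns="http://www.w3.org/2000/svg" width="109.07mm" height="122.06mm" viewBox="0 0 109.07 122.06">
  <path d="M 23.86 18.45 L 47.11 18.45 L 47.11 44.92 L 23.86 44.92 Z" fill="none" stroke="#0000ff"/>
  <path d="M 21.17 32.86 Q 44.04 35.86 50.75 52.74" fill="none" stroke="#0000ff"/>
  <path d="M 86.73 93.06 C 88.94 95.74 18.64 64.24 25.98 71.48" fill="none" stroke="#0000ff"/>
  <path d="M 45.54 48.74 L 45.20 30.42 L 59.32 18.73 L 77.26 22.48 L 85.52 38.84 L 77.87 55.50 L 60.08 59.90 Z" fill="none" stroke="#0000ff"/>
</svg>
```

(Gcodetools for Inkscape — laser output)
G21
G90
G0 X23.86 Y103.61
M3 S803
G01 X47.11 Y103.61 F617
G01 X47.11 Y77.14 F617
G01 X23.86 Y77.14 F617
G01 X23.86 Y103.61 F617
G0 X21.17 Y89.20
M3 S803
G01 X28.34 Y87.81 F617
G01 X34.62 Y85.66 F617
G01 X40.00 Y82.73 F617
G01 X44.48 Y79.03 F617
G01 X48.06 Y74.56 F617
G01 X50.75 Y69.32 F617
G0 X86.73 Y29.00
M3 S803
G01 X82.49 Y30.17 F617
G01 X70.33 Y35.01 F617
G01 X54.43 Y41.50 F617
G01 X38.96 Y47.61 F617
G01 X28.08 Y51.31 F617
G01 X25.98 Y50.58 F617
G0 X45.54 Y73.32
M3 S803
G01 X45.20 Y91.64 F617
G01 X59.32 Y103.33 F617
G01 X77.26 Y99.58 F617
G01 X85.52 Y83.22 F617
G01 X77.87 Y66.56 F617
G01 X60.08 Y62.16 F617
G01 X45.54 Y73.32 F617
M5
G0 X0.00 Y0.00

Since the viewBox matches the mm dimensions, user units are millimetres directly. The only transform is the Y-flip y_m = 122.06 − y_svg.

Shape 1 is a rectangle drawn with `<path>`. Its stroke #0000ff means cut at S803, F617. After flipping Y the toolpath is (23.86,103.61) → (47.11,103.61) → (47.11,77.14) → (23.86,77.14) → (23.86,103.61), returning to the start.

Shape 2 is a quadratic bezier drawn with `<path>`. Its stroke #0000ff means cut at S803, F617. After flipping Y the toolpath is (21.17,89.20) → (28.34,87.81) → (34.62,85.66) → (40.00,82.73) → (44.48,79.03) → (48.06,74.56) → (50.75,69.32).

Shape 3 is a cubic bezier drawn with `<path>`. Its stroke #0000ff means cut at S803, F617. After flipping Y the toolpath is (86.73,29.00) → (82.49,30.17) → (70.33,35.01) → (54.43,41.50) → (38.96,47.61) → (28.08,51.31) → (25.98,50.58).

Shape 4 is a regular polygon drawn with `<path>`. Its stroke #0000ff means cut at S803, F617. After flipping Y the toolpath is (45.54,73.32) → (45.20,91.64) → (59.32,103.33) → (77.26,99.58) → (85.52,83.22) → (77.87,66.56) → (60.08,62.16) → (45.54,73.32), returning to the start.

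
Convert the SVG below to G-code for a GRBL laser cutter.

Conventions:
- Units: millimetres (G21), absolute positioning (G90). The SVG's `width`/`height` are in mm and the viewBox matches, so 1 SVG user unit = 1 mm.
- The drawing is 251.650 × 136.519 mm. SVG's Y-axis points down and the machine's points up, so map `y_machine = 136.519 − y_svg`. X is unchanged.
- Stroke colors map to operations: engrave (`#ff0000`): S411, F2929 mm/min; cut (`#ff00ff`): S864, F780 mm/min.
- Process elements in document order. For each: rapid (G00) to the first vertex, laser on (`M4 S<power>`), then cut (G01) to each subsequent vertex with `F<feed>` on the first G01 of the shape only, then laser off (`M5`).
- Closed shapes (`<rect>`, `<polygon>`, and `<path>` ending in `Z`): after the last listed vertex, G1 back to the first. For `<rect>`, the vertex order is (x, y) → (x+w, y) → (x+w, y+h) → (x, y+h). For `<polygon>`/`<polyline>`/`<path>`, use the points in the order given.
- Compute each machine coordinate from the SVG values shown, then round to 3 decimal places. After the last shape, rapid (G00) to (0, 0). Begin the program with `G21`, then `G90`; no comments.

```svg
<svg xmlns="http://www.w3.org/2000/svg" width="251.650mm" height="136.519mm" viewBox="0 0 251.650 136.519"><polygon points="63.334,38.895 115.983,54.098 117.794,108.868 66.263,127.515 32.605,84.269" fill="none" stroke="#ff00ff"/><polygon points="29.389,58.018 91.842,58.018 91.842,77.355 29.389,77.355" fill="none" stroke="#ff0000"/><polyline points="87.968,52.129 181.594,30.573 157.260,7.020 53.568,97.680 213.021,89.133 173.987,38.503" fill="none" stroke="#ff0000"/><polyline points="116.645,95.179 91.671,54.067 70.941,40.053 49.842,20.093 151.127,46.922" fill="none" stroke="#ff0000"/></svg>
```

G21
G90
G00 X63.334 Y97.624
M4 S864
G01 X115.983 Y82.421 F780
G01 X117.794 Y27.651
G01 X66.263 Y9.004
G01 X32.605 Y52.250
G01 X63.334 Y97.624
M5
G00 X29.389 Y78.501
M4 S411
G01 X91.842 Y78.501 F2929
G01 X91.842 Y59.164
G01 X29.389 Y59.164
G01 X29.389 Y78.501
M5
G00 X87.968 Y84.390
M4 S411
G01 X181.594 Y105.946 F2929
G01 X157.260 Y129.499
G01 X53.568 Y38.839
G01 X213.021 Y47.386
G01 X173.987 Y98.016
M5
G00 X116.645 Y41.340
M4 S411
G01 X91.671 Y82.452 F2929
G01 X70.941 Y96.466
G01 X49.842 Y116.426
G01 X151.127 Y89.597
M5
G00 X0.000 Y0.000

1 u = 1 mm; y_m = 136.519 − y.

[1] `<polygon>` regular polygon, #ff00ff→cut S864 F780: (63.334,97.624) → (115.983,82.421) → (117.794,27.651) → (66.263,9.004) → (32.605,52.250) → (63.334,97.624) (closed)

[2] `<polygon>` rectangle, #ff0000→engrave S411 F2929: (29.389,78.501) → (91.842,78.501) → (91.842,59.164) → (29.389,59.164) → (29.389,78.501) (closed)

[3] `<polyline>` open polyline, #ff0000→engrave S411 F2929: (87.968,84.390) → (181.594,105.946) → (157.260,129.499) → (53.568,38.839) → (213.021,47.386) → (173.987,98.016)

[4] `<polyline>` open polyline, #ff0000→engrave S411 F2929: (116.645,41.340) → (91.671,82.452) → (70.941,96.466) → (49.842,116.426) → (151.127,89.597)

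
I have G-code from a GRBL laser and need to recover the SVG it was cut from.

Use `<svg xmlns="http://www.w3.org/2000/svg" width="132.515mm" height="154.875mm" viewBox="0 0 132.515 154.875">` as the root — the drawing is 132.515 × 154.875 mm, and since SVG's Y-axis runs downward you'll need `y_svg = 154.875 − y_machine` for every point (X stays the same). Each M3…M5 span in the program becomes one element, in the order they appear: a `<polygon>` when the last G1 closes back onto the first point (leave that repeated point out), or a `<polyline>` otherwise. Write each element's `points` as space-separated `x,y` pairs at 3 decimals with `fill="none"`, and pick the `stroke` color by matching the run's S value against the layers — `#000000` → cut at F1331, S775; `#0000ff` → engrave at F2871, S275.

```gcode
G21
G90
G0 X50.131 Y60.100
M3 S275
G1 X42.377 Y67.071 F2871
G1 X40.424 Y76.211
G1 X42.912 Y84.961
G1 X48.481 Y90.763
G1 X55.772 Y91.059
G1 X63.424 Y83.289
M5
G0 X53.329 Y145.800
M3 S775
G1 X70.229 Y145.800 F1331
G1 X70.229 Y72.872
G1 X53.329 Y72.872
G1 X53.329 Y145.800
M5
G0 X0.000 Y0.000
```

<svg xmlns="http://www.w3.org/2000/svg" width="132.515mm" height="154.875mm" viewBox="0 0 132.515 154.875">
  <polyline points="50.131,94.775 42.377,87.804 40.424,78.664 42.912,69.914 48.481,64.112 55.772,63.816 63.424,71.586" fill="none" stroke="#0000ff"/>
  <polygon points="53.329,9.075 70.229,9.075 70.229,82.003 53.329,82.003" fill="none" stroke="#000000"/>
</svg>

y_svg = 154.875 − y_m.

[1] S275→`#0000ff` (engrave); open run; points: 50.131,94.775 42.377,87.804 40.424,78.664 42.912,69.914 48.481,64.112 55.772,63.816 63.424,71.586

[2] S775→`#000000` (cut); closed run; points: 53.329,9.075 70.229,9.075 70.229,82.003 53.329,82.003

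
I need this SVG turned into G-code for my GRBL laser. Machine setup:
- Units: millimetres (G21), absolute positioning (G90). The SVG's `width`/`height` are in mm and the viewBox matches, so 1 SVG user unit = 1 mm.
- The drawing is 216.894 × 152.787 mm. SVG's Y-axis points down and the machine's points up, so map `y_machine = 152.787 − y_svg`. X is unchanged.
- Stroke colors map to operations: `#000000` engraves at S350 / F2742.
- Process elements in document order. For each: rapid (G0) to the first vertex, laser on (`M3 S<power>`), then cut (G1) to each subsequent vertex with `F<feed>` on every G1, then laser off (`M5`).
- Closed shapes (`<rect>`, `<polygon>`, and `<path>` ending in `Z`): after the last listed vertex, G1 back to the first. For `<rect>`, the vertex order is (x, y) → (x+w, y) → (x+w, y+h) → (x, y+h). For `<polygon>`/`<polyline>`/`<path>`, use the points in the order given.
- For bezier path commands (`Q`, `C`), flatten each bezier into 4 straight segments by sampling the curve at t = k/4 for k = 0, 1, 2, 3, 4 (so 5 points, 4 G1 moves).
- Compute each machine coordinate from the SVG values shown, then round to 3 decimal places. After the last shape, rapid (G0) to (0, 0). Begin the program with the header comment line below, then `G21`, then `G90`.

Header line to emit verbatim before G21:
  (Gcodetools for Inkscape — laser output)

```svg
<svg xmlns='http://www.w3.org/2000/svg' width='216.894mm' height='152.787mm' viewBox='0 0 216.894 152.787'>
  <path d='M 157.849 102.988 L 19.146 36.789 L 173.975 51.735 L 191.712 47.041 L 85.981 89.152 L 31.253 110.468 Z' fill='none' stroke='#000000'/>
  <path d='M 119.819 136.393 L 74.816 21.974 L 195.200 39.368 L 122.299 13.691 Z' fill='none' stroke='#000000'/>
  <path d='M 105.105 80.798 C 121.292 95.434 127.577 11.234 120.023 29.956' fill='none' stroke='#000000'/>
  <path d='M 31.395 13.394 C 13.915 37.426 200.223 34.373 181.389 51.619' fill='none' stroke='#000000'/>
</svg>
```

Since the viewBox matches the mm dimensions, user units are millimetres directly. The only transform is the Y-flip y_m = 152.787 − y_svg.

Shape 1 is a closed polygon drawn with `<path>`. Its stroke #000000 means engrave at S350, F2742. After flipping Y the toolpath is (157.849,49.799) → (19.146,115.998) → (173.975,101.052) → (191.712,105.746) → (85.981,63.635) → (31.253,42.319) → (157.849,49.799), returning to the start.

Shape 2 is a closed polygon drawn with `<path>`. Its stroke #000000 means engrave at S350, F2742. After flipping Y the toolpath is (119.819,16.394) → (74.816,130.813) → (195.200,113.419) → (122.299,139.096) → (119.819,16.394), returning to the start.

Shape 3 is a cubic bezier drawn with `<path>`. Its stroke #000000 means engrave at S350, F2742. After flipping Y the toolpath is (105.105,71.989) → (115.327,76.391) → (121.467,98.942) → (123.155,120.727) → (120.023,122.831).

Shape 4 is a cubic bezier drawn with `<path>`. Its stroke #000000 means engrave at S350, F2742. After flipping Y the toolpath is (31.395,139.393) → (50.106,125.707) → (106.900,117.736) → (163.440,111.037) → (181.389,101.168).

(Gcodetools for Inkscape — laser output)
G21
G90
G0 X157.849 Y49.799
M3 S350
G1 X19.146 Y115.998 F2742
G1 X173.975 Y101.052 F2742
G1 X191.712 Y105.746 F2742
G1 X85.981 Y63.635 F2742
G1 X31.253 Y42.319 F2742
G1 X157.849 Y49.799 F2742
M5
G0 X119.819 Y16.394
M3 S350
G1 X74.816 Y130.813 F2742
G1 X195.200 Y113.419 F2742
G1 X122.299 Y139.096 F2742
G1 X119.819 Y16.394 F2742
M5
G0 X105.105 Y71.989
M3 S350
G1 X115.327 Y76.391 F2742
G1 X121.467 Y98.942 F2742
G1 X123.155 Y120.727 F2742
G1 X120.023 Y122.831 F2742
M5
G0 X31.395 Y139.393
M3 S350
G1 X50.106 Y125.707 F2742
G1 X106.900 Y117.736 F2742
G1 X163.440 Y111.037 F2742
G1 X181.389 Y101.168 F2742
M5
G0 X0.000 Y0.000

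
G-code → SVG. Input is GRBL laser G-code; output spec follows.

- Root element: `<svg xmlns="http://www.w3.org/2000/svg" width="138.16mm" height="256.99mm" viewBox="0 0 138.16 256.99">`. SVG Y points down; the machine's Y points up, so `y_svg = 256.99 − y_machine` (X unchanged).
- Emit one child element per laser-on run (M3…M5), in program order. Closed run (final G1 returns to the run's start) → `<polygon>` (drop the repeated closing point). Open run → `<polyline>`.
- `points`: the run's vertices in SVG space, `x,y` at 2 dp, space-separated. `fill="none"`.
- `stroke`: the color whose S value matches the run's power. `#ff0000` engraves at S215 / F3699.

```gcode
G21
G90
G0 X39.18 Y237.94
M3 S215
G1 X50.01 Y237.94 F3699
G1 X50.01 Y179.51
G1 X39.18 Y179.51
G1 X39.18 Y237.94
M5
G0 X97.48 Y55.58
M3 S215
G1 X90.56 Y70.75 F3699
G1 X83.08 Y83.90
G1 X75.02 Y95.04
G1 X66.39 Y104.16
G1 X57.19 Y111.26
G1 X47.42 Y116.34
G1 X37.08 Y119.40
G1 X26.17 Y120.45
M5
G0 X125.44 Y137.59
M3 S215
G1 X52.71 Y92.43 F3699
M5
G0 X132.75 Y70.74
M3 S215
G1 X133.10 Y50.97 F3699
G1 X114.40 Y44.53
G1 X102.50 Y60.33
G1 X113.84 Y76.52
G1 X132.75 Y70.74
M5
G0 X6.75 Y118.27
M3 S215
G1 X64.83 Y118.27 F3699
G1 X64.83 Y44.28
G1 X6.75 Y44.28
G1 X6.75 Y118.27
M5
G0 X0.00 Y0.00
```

y_svg = 256.99 − y_m. Every run uses S215, so all elements get stroke `#ff0000` (engrave).

[1] closed run; points: 39.18,19.05 50.01,19.05 50.01,77.48 39.18,77.48

[2] open run; points: 97.48,201.41 90.56,186.24 83.08,173.09 75.02,161.95 66.39,152.83 57.19,145.73 47.42,140.65 37.08,137.59 26.17,136.54

[3] open run; points: 125.44,119.40 52.71,164.56

[4] closed run; points: 132.75,186.25 133.10,206.02 114.40,212.46 102.50,196.66 113.84,180.47

[5] closed run; points: 6.75,138.72 64.83,138.72 64.83,212.71 6.75,212.71

<svg xmlns="http://www.w3.org/2000/svg" width="138.16mm" height="256.99mm" viewBox="0 0 138.16 256.99">
  <polygon points="39.18,19.05 50.01,19.05 50.01,77.48 39.18,77.48" fill="none" stroke="#ff0000"/>
  <polyline points="97.48,201.41 90.56,186.24 83.08,173.09 75.02,161.95 66.39,152.83 57.19,145.73 47.42,140.65 37.08,137.59 26.17,136.54" fill="none" stroke="#ff0000"/>
  <polyline points="125.44,119.40 52.71,164.56" fill="none" stroke="#ff0000"/>
  <polygon points="132.75,186.25 133.10,206.02 114.40,212.46 102.50,196.66 113.84,180.47" fill="none" stroke="#ff0000"/>
  <polygon points="6.75,138.72 64.83,138.72 64.83,212.71 6.75,212.71" fill="none" stroke="#ff0000"/>
</svg>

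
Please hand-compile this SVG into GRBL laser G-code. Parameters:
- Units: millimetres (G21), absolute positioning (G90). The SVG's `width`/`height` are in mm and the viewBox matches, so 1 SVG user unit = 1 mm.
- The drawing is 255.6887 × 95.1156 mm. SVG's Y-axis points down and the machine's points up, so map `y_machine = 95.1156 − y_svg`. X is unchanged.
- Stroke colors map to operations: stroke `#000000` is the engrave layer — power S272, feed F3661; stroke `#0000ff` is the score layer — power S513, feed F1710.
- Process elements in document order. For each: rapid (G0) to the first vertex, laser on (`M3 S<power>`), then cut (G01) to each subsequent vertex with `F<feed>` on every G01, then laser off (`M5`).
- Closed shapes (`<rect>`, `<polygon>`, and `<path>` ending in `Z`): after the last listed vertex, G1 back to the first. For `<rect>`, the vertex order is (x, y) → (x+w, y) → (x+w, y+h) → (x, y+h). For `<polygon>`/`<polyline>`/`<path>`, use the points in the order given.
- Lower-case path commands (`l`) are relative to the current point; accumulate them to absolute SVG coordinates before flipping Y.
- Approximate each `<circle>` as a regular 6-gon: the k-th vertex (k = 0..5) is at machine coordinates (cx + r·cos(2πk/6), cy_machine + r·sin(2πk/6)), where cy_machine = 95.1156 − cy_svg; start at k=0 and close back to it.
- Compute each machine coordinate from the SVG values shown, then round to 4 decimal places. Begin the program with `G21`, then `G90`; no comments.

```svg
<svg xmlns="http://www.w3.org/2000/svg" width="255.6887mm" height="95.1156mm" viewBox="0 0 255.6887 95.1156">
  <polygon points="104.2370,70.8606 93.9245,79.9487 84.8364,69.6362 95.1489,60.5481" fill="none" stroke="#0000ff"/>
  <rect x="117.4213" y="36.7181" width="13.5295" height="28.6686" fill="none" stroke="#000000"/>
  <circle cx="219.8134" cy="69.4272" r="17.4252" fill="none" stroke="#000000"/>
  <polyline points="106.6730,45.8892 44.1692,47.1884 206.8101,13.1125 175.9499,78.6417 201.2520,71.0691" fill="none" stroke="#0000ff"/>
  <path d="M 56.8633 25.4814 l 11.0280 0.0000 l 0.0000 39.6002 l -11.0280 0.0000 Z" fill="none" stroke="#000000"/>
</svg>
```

G21
G90
G0 X104.2370 Y24.2550
M3 S513
G01 X93.9245 Y15.1669 F1710
G01 X84.8364 Y25.4794 F1710
G01 X95.1489 Y34.5675 F1710
G01 X104.2370 Y24.2550 F1710
M5
G0 X117.4213 Y58.3975
M3 S272
G01 X130.9508 Y58.3975 F3661
G01 X130.9508 Y29.7289 F3661
G01 X117.4213 Y29.7289 F3661
G01 X117.4213 Y58.3975 F3661
M5
G0 X237.2386 Y25.6884
M3 S272
G01 X228.5260 Y40.7791 F3661
G01 X211.1008 Y40.7791 F3661
G01 X202.3882 Y25.6884 F3661
G01 X211.1008 Y10.5977 F3661
G01 X228.5260 Y10.5977 F3661
G01 X237.2386 Y25.6884 F3661
M5
G0 X106.6730 Y49.2264
M3 S513
G01 X44.1692 Y47.9272 F1710
G01 X206.8101 Y82.0031 F1710
G01 X175.9499 Y16.4739 F1710
G01 X201.2520 Y24.0465 F1710
M5
G0 X56.8633 Y69.6342
M3 S272
G01 X67.8913 Y69.6342 F3661
G01 X67.8913 Y30.0340 F3661
G01 X56.8633 Y30.0340 F3661
G01 X56.8633 Y69.6342 F3661
M5

1 u = 1 mm; y_m = 95.1156 − y.

[1] `<polygon>` regular polygon, #0000ff→score S513 F1710: (104.2370,24.2550) → (93.9245,15.1669) → (84.8364,25.4794) → (95.1489,34.5675) → (104.2370,24.2550) (closed)

[2] `<rect>` rectangle, #000000→engrave S272 F3661: (117.4213,58.3975) → (130.9508,58.3975) → (130.9508,29.7289) → (117.4213,29.7289) → (117.4213,58.3975) (closed)

[3] `<circle>` circle, #000000→engrave S272 F3661: (237.2386,25.6884) → (228.5260,40.7791) → (211.1008,40.7791) → (202.3882,25.6884) → (211.1008,10.5977) → (228.5260,10.5977) → (237.2386,25.6884) (closed)

[4] `<polyline>` open polyline, #0000ff→score S513 F1710: (106.6730,49.2264) → (44.1692,47.9272) → (206.8101,82.0031) → (175.9499,16.4739) → (201.2520,24.0465)

[5] `<path>` rectangle, #000000→engrave S272 F3661: (56.8633,69.6342) → (67.8913,69.6342) → (67.8913,30.0340) → (56.8633,30.0340) → (56.8633,69.6342) (closed)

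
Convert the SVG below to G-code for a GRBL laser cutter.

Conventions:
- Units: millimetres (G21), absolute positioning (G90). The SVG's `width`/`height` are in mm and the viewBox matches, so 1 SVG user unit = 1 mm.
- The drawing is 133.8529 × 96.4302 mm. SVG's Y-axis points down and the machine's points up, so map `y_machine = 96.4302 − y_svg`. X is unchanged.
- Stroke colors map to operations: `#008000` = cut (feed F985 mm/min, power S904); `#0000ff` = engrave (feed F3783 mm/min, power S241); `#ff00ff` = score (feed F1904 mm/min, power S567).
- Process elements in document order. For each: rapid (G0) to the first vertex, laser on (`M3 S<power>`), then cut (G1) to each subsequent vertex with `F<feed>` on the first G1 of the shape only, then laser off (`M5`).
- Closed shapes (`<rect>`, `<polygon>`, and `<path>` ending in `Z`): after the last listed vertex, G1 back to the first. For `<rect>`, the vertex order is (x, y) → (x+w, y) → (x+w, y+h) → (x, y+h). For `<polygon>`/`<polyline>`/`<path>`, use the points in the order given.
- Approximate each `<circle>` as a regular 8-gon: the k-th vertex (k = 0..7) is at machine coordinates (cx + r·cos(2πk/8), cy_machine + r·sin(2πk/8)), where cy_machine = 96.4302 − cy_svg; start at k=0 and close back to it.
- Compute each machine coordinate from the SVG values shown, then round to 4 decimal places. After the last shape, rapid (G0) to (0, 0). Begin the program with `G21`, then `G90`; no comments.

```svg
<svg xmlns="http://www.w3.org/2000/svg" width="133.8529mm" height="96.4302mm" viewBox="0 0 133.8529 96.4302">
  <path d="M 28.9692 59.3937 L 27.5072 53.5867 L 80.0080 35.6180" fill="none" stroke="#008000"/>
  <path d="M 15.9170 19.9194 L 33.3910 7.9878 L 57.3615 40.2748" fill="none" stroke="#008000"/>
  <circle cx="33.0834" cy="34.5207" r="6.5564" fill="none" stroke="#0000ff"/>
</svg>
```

G21
G90
G0 X28.9692 Y37.0365
M3 S904
G1 X27.5072 Y42.8435 F985
G1 X80.0080 Y60.8122
M5
G0 X15.9170 Y76.5108
M3 S904
G1 X33.3910 Y88.4424 F985
G1 X57.3615 Y56.1554
M5
G0 X39.6398 Y61.9095
M3 S241
G1 X37.7195 Y66.5456 F3783
G1 X33.0834 Y68.4659
G1 X28.4473 Y66.5456
G1 X26.5270 Y61.9095
G1 X28.4473 Y57.2734
G1 X33.0834 Y55.3531
G1 X37.7195 Y57.2734
G1 X39.6398 Y61.9095
M5
G0 X0.0000 Y0.0000

Since the viewBox matches the mm dimensions, user units are millimetres directly. The only transform is the Y-flip y_m = 96.4302 − y_svg.

Shape 1 is a open polyline drawn with `<path>`. Its stroke #008000 means cut at S904, F985. After flipping Y the toolpath is (28.9692,37.0365) → (27.5072,42.8435) → (80.0080,60.8122).

Shape 2 is a open polyline drawn with `<path>`. Its stroke #008000 means cut at S904, F985. After flipping Y the toolpath is (15.9170,76.5108) → (33.3910,88.4424) → (57.3615,56.1554).

Shape 3 is a circle drawn with `<circle>`. Its stroke #0000ff means engrave at S241, F3783. After flipping Y the toolpath is (39.6398,61.9095) → (37.7195,66.5456) → (33.0834,68.4659) → (28.4473,66.5456) → (26.5270,61.9095) → (28.4473,57.2734) → (33.0834,55.3531) → (37.7195,57.2734) → (39.6398,61.9095), returning to the start.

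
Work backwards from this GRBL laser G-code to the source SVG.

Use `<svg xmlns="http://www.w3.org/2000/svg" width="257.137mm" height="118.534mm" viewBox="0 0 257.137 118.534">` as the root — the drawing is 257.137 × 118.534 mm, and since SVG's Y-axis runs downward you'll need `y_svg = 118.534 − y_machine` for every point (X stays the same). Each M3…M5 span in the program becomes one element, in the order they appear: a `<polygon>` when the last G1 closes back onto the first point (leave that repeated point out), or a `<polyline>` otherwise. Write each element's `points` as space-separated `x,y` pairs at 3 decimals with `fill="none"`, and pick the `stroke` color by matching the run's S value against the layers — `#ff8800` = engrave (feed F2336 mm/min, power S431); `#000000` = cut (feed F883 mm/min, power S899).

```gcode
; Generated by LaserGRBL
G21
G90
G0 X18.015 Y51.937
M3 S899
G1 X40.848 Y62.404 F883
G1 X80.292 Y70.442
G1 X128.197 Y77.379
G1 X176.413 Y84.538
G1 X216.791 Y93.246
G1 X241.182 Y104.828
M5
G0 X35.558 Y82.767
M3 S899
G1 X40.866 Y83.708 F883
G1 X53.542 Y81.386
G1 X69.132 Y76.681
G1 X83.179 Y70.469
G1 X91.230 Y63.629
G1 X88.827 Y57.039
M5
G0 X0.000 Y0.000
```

<svg xmlns="http://www.w3.org/2000/svg" width="257.137mm" height="118.534mm" viewBox="0 0 257.137 118.534">
  <polyline points="18.015,66.597 40.848,56.130 80.292,48.092 128.197,41.155 176.413,33.996 216.791,25.288 241.182,13.706" fill="none" stroke="#000000"/>
  <polyline points="35.558,35.767 40.866,34.826 53.542,37.148 69.132,41.853 83.179,48.065 91.230,54.905 88.827,61.495" fill="none" stroke="#000000"/>
</svg>

Each laser-on run becomes one SVG element. Flip Y back into SVG space with y_svg = 118.534 − y_machine. Every run uses S899, so all elements get stroke `#000000` (cut).

Run 1: The run is open, so emit a `<polyline>` with points (Y-flipped): 18.015,66.597 40.848,56.130 80.292,48.092 128.197,41.155 176.413,33.996 216.791,25.288 241.182,13.706.

Run 2: The run is open, so emit a `<polyline>` with points (Y-flipped): 35.558,35.767 40.866,34.826 53.542,37.148 69.132,41.853 83.179,48.065 91.230,54.905 88.827,61.495.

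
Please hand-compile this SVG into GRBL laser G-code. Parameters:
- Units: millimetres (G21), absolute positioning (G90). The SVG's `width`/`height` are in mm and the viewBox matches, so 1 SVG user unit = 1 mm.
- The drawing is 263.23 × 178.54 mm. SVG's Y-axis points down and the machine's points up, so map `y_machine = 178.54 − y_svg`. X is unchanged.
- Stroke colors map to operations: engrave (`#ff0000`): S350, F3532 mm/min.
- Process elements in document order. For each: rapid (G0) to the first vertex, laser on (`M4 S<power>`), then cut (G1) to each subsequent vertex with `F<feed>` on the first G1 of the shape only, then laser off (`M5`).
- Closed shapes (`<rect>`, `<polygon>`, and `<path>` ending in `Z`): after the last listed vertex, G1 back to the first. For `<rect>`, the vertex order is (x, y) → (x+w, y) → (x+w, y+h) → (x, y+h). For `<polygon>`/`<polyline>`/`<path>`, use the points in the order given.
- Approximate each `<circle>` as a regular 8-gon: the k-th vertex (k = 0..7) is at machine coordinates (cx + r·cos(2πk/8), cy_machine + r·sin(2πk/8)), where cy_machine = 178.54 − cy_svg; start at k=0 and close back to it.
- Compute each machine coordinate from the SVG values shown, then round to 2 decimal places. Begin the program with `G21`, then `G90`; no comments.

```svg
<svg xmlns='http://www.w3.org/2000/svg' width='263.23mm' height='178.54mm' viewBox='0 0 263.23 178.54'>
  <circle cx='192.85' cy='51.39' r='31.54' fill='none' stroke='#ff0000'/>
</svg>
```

G21
G90
G0 X224.39 Y127.15
M4 S350
G1 X215.15 Y149.45 F3532
G1 X192.85 Y158.69
G1 X170.55 Y149.45
G1 X161.31 Y127.15
G1 X170.55 Y104.85
G1 X192.85 Y95.61
G1 X215.15 Y104.85
G1 X224.39 Y127.15
M5

viewBox `0 0 263.23 178.54` with mm width/height → 1 unit = 1 mm. Flip: y_m = 178.54 − y_svg.

**Shape 1** — `<circle>` circle, stroke `#ff0000` → engrave (S350, F3532). Machine vertices: (224.39,127.15) → (215.15,149.45) → (192.85,158.69) → (170.55,149.45) → (161.31,127.15) → (170.55,104.85) → (192.85,95.61) → (215.15,104.85) → (224.39,127.15). Closed: final G1 returns to the first vertex.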